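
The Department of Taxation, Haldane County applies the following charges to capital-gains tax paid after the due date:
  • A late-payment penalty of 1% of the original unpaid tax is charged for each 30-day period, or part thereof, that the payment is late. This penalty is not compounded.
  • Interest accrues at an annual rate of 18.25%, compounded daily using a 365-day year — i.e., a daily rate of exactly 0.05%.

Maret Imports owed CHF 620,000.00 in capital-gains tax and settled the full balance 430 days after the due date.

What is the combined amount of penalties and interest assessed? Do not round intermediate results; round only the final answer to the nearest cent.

CHF 241,673.07

Penalty periods: ⌈430/30⌉ = 15; penalty = 15 × 1% × CHF 620,000.00 = CHF 93,000.00
Interest: CHF 620,000.00 × ((1 + 0.0005)^430 − 1) = CHF 620,000.00 × 0.23979528… = CHF 148,673.0726…
Penalties + interest = CHF 93,000.0000 + CHF 148,673.0726… = CHF 241,673.07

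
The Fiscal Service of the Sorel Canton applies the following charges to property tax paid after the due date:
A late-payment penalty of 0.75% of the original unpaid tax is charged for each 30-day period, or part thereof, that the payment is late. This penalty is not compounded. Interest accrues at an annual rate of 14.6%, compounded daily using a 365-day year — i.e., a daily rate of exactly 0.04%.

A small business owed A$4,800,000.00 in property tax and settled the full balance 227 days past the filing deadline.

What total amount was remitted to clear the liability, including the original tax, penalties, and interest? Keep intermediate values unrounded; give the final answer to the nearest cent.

Penalty periods: ⌈227/30⌉ = 8; penalty = 8 × 0.75% × A$4,800,000.00 = A$288,000.00
Interest: A$4,800,000.00 × ((1 + 0.0004)^227 − 1) = A$4,800,000.00 × 0.09503009… = A$456,144.4451…
Total = A$4,800,000.00 + A$288,000.0000 + A$456,144.4451… = A$5,544,144.45

A$5,544,144.45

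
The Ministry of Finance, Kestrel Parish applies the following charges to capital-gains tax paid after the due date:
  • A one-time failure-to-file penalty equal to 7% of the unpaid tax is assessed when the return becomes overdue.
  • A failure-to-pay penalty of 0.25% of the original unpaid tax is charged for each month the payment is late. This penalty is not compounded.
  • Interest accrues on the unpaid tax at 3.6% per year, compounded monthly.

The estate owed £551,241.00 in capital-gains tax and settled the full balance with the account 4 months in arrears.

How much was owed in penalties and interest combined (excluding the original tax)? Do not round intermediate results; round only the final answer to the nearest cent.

Failure-to-file penalty: 7% × £551,241.00 = £38,586.87
Failure-to-pay penalty: 4 × 0.25% × £551,241.00 = £5,512.41
Interest (3.6%/yr ÷ 12 = 0.3%/month): £551,241.00 × ((1 + 0.003)^4 − 1) = £6,644.7186…
Penalties + interest = £44,099.2800 + £6,644.7186… = £50,744.00

£50,744.00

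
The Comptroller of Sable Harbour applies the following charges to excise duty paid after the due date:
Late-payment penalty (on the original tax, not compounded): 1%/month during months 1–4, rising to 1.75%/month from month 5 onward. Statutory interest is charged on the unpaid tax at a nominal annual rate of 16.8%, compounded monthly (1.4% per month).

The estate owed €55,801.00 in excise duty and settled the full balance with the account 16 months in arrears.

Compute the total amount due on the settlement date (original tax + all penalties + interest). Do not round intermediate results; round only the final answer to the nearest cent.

Penalty, months 1–4: 4 × 1% × €55,801.00 = €2,232.04
Penalty, months 5–16: 12 × 1.75% × €55,801.00 = €11,718.21
Interest: €55,801.00 × ((1 + 0.014)^16 − 1) = €55,801.00 × 0.2491290… = €13,901.6455…
Total = €55,801.00 + €13,950.2500 + €13,901.6455… = €83,652.90

€83,652.90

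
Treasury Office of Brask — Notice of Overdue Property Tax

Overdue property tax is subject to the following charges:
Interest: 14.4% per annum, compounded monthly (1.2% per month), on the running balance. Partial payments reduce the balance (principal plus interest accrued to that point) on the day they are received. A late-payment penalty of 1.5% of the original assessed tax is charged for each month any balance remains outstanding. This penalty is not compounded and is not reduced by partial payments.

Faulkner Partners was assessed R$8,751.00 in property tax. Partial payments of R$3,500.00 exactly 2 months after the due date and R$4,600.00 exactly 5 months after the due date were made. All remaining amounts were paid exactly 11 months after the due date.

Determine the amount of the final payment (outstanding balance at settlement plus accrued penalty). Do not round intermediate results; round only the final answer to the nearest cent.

Balance at month 2: R$8,751.0000 × (1 + 0.012)^2 = R$8,962.2841…
After R$3,500.00 payment: R$8,962.2841… − R$3,500.00 = R$5,462.2841…
Balance at month 5: R$5,462.2841… × (1 + 0.012)^3 = R$5,661.2955…
After R$4,600.00 payment: R$5,661.2955… − R$4,600.00 = R$1,061.2955…
Balance at month 11: R$1,061.2955… × (1 + 0.012)^6 = R$1,140.0382…
Penalty: 11 × 1.5% × R$8,751.00 = R$1,443.92…
Final settlement = outstanding balance + penalty = R$1,140.0382… + R$1,443.92… = R$2,583.95

R$2,583.95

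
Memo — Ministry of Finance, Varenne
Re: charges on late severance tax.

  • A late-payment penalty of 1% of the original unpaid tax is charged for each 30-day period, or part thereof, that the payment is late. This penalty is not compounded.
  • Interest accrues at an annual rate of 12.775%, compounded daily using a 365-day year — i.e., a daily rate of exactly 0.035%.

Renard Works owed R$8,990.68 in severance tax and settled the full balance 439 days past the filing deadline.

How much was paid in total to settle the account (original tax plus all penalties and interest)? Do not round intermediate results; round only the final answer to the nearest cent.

Penalty periods: ⌈439/30⌉ = 15; penalty = 15 × 1% × R$8,990.68 = R$1,348.60…
Interest: R$8,990.68 × ((1 + 0.00035)^439 − 1) = R$8,990.68 × 0.16605134… = R$1,492.9145…
Total = R$8,990.68 + R$1,348.6020 + R$1,492.9145… = R$11,832.20

R$11,832.20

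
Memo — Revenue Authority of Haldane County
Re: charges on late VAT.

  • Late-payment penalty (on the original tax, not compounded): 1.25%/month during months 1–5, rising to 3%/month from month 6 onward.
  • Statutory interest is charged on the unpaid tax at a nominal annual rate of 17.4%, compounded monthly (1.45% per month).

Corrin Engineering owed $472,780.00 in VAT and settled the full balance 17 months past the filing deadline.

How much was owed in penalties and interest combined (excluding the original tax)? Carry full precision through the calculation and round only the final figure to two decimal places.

$330,840.27

Penalty, months 1–5: 5 × 1.25% × $472,780.00 = $29,548.75
Penalty, months 6–17: 12 × 3% × $472,780.00 = $170,200.80
Interest: $472,780.00 × ((1 + 0.0145)^17 − 1) = $472,780.00 × 0.2772764… = $131,090.7161…
Penalties + interest = $199,749.5500 + $131,090.7161… = $330,840.27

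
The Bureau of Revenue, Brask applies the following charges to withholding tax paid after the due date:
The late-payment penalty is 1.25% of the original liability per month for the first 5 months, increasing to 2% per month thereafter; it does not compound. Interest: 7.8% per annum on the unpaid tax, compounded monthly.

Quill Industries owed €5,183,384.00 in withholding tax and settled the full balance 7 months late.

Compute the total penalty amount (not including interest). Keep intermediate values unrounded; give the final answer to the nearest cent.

€531,296.86

Penalty, months 1–5: 5 × 1.25% × €5,183,384.00 = €323,961.50
Penalty, months 6–7: 2 × 2% × €5,183,384.00 = €207,335.36
Total penalty = €323,961.50 + €207,335.36 = €531,296.86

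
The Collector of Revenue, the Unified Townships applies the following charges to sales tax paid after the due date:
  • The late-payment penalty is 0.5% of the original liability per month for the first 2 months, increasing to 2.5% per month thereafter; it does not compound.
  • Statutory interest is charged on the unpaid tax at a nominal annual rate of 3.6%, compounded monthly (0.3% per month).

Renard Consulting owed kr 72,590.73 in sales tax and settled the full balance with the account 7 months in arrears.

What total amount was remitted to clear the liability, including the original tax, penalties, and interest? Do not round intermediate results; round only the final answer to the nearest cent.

Penalty, months 1–2: 2 × 0.5% × kr 72,590.73 = kr 725.91…
Penalty, months 3–7: 5 × 2.5% × kr 72,590.73 = kr 9,073.84…
Interest: kr 72,590.73 × ((1 + 0.003)^7 − 1) = kr 72,590.73 × 0.0211899… = kr 1,538.1938…
Total = kr 72,590.73 + kr 9,799.7486… + kr 1,538.1938… = kr 83,928.67

kr 83,928.67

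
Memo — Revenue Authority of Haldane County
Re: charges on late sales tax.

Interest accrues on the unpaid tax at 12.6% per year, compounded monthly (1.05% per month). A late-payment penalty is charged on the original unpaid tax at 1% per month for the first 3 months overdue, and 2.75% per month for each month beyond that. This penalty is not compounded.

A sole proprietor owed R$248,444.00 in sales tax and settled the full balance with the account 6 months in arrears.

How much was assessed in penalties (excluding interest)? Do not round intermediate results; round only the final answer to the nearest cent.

R$27,949.95

Penalty, months 1–3: 3 × 1% × R$248,444.00 = R$7,453.32
Penalty, months 4–6: 3 × 2.75% × R$248,444.00 = R$20,496.63
Total penalty = R$7,453.32 + R$20,496.63 = R$27,949.95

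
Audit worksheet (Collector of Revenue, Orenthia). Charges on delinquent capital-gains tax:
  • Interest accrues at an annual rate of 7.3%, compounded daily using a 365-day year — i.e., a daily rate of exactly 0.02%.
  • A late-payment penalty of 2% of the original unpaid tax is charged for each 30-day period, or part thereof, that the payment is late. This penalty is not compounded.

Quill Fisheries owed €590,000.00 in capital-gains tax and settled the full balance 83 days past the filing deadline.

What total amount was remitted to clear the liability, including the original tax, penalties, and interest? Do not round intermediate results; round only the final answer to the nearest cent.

€635,274.75

Penalty periods: ⌈83/30⌉ = 3; penalty = 3 × 2% × €590,000.00 = €35,400.00
Interest: €590,000.00 × ((1 + 0.0002)^83 − 1) = €590,000.00 × 0.01673686… = €9,874.7462…
Total = €590,000.00 + €35,400.0000 + €9,874.7462… = €635,274.75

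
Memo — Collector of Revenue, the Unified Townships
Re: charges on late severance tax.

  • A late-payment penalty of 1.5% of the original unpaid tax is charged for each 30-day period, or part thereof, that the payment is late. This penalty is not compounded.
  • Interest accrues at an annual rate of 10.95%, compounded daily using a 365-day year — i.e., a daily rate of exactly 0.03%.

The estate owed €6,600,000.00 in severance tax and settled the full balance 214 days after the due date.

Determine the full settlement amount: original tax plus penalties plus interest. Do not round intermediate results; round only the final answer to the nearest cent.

Penalty periods: ⌈214/30⌉ = 8; penalty = 8 × 1.5% × €6,600,000.00 = €792,000.00
Interest: €6,600,000.00 × ((1 + 0.0003)^214 − 1) = €6,600,000.00 × 0.06629537… = €437,549.4561…
Total = €6,600,000.00 + €792,000.0000 + €437,549.4561… = €7,829,549.46

€7,829,549.46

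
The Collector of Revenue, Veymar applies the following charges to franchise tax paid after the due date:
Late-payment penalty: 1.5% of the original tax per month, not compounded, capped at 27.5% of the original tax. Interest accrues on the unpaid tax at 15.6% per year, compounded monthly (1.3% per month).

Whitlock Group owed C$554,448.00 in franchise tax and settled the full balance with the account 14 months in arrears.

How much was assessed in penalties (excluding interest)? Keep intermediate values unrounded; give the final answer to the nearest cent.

C$116,434.08

Penalty: 14 × 1.5% × C$554,448.00 = C$116,434.08 (below the 27.5% cap of C$152,473.20)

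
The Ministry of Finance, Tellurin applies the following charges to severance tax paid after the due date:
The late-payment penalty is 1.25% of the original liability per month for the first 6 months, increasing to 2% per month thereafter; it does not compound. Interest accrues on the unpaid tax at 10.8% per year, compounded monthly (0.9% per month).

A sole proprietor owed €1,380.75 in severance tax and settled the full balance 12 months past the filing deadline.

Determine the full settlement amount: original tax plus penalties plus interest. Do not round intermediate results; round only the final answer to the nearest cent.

€1,806.72

Penalty, months 1–6: 6 × 1.25% × €1,380.75 = €103.56…
Penalty, months 7–12: 6 × 2% × €1,380.75 = €165.69
Interest: €1,380.75 × ((1 + 0.009)^12 − 1) = €1,380.75 × 0.1135097… = €156.7285…
Total = €1,380.75 + €269.2463… + €156.7285… = €1,806.72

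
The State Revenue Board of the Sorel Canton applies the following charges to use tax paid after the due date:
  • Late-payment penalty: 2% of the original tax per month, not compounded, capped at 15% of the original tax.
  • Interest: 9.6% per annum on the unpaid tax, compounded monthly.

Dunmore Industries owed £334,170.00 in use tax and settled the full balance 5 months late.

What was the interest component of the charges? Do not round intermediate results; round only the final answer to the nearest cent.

£13,582.39

Interest (9.6%/yr ÷ 12 = 0.8%/month): £334,170.00 × ((1 + 0.008)^5 − 1) = £13,582.3866…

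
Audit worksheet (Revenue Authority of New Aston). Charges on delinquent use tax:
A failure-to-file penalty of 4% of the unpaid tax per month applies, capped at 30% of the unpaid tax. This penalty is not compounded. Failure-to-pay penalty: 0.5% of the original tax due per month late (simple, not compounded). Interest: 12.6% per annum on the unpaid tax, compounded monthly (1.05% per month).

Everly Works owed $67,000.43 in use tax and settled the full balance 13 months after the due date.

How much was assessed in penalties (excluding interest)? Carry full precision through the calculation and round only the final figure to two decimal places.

Failure-to-file: 13 × 4% × $67,000.43 = $34,840.22…, capped at 30% × $67,000.43 = $20,100.13…
Failure-to-pay penalty: 13 × 0.5% × $67,000.43 = $4,355.03…
Total penalty = $20,100.13… + $4,355.03… = $24,455.16

$24,455.16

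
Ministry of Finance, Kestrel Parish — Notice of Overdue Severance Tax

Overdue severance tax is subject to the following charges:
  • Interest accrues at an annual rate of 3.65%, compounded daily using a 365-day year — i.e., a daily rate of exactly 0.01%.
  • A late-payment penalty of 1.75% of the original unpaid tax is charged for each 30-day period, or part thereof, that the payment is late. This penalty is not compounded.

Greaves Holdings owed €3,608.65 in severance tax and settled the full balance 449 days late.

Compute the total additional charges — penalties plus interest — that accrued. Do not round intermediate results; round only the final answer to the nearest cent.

Penalty periods: ⌈449/30⌉ = 15; penalty = 15 × 1.75% × €3,608.65 = €947.27…
Interest: €3,608.65 × ((1 + 0.0001)^449 − 1) = €3,608.65 × 0.04592091… = €165.7125…
Penalties + interest = €947.2706… + €165.7125… = €1,112.98

€1,112.98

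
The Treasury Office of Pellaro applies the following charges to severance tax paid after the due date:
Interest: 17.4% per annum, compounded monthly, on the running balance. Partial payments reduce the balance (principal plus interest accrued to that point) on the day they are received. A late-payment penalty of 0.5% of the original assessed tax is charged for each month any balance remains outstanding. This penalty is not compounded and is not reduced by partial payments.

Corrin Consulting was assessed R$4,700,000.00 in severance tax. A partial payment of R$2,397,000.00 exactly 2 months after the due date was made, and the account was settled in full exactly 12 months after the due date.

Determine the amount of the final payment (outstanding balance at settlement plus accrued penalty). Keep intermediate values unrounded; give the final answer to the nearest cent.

R$3,100,133.93

Monthly rate = 17.4% ÷ 12 = 1.45%
Balance at month 2: R$4,700,000.0000 × (1 + 0.0145)^2 = R$4,837,288.1750
After R$2,397,000.00 payment: R$4,837,288.1750 − R$2,397,000.00 = R$2,440,288.1750
Balance at month 12: R$2,440,288.1750 × (1 + 0.0145)^10 = R$2,818,133.9320…
Penalty: 12 × 0.5% × R$4,700,000.00 = R$282,000.00
Final settlement = outstanding balance + penalty = R$2,818,133.9320… + R$282,000.00 = R$3,100,133.93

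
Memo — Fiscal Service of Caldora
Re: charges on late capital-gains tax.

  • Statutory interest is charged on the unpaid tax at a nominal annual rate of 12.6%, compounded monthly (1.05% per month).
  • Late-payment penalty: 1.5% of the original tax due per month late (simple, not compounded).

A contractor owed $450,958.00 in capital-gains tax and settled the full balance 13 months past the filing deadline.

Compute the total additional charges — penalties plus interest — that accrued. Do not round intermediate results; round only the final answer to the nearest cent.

Late-payment penalty = 1.5% × $450,958.00 × 13 mo = $87,936.81
Interest: $450,958.00 × ((1 + 0.0105)^13 − 1) = $450,958.00 × 0.1454394… = $65,587.0782…
Penalties + interest = $87,936.8100 + $65,587.0782… = $153,523.89

$153,523.89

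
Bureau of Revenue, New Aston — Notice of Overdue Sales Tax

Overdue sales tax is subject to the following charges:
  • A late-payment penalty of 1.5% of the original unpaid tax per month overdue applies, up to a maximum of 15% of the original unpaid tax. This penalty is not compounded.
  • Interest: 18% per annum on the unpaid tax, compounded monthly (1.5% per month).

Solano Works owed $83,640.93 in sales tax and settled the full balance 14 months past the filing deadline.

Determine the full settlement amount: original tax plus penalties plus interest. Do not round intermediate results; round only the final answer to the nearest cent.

Penalty (uncapped): 14 × 1.5% × $83,640.93 = $17,564.60…; cap = 15% × $83,640.93 = $12,546.14… → penalty = $12,546.14…
Interest: $83,640.93 × ((1 + 0.015)^14 − 1) = $83,640.93 × 0.2317557… = $19,384.2648…
Total = $83,640.93 + $12,546.1395 + $19,384.2648… = $115,571.33

$115,571.33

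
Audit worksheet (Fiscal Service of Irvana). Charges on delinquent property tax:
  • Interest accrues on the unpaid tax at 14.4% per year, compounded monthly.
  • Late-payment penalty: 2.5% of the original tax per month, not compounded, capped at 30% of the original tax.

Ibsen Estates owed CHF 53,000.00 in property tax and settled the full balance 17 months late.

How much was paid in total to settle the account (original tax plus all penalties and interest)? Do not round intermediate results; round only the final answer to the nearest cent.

CHF 80,814.93

Penalty (uncapped): 17 × 2.5% × CHF 53,000.00 = CHF 22,525.00; cap = 30% × CHF 53,000.00 = CHF 15,900.00 → penalty = CHF 15,900.00
Interest (14.4%/yr ÷ 12 = 1.2%/month): CHF 53,000.00 × ((1 + 0.012)^17 − 1) = CHF 11,914.9284…
Total = CHF 53,000.00 + CHF 15,900.0000 + CHF 11,914.9284… = CHF 80,814.93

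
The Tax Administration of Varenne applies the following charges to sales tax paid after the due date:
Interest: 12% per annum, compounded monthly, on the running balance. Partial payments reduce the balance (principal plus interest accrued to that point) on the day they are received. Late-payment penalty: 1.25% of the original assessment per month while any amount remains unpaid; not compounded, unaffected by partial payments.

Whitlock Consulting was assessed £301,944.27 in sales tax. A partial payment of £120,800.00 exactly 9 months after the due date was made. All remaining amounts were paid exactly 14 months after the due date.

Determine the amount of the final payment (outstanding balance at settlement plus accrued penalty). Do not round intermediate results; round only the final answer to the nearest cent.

Monthly rate = 12% ÷ 12 = 1%
Balance at month 9: £301,944.2700 × (1 + 0.01)^9 = £330,232.0013…
After £120,800.00 payment: £330,232.0013… − £120,800.00 = £209,432.0013…
Balance at month 14: £209,432.0013… × (1 + 0.01)^5 = £220,115.1381…
Penalty: 14 × 1.25% × £301,944.27 = £52,840.25…
Final settlement = outstanding balance + penalty = £220,115.1381… + £52,840.25… = £272,955.39

£272,955.39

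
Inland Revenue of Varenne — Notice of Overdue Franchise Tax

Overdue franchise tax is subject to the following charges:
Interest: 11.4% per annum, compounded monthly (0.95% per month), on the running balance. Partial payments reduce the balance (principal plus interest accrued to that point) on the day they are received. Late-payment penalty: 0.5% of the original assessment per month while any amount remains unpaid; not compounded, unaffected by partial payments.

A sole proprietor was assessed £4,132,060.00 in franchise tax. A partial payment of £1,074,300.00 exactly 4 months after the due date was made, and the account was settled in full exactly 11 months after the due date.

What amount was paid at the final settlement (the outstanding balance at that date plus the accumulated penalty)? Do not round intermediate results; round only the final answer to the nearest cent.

£3,664,420.33

Balance at month 4: £4,132,060.0000 × (1 + 0.0095)^4 = £4,291,329.9950…
After £1,074,300.00 payment: £4,291,329.9950… − £1,074,300.00 = £3,217,029.9950…
Balance at month 11: £3,217,029.9950… × (1 + 0.0095)^7 = £3,437,157.0252…
Penalty: 11 × 0.5% × £4,132,060.00 = £227,263.30
Final settlement = outstanding balance + penalty = £3,437,157.0252… + £227,263.30 = £3,664,420.33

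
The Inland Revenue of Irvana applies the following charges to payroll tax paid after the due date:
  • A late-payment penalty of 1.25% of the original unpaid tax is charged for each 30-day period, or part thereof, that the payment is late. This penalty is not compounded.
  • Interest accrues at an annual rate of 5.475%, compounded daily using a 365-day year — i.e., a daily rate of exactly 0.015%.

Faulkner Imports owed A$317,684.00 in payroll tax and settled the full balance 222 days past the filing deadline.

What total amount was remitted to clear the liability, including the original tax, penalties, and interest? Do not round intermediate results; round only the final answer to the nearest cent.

A$360,208.57

Penalty periods: ⌈222/30⌉ = 8; penalty = 8 × 1.25% × A$317,684.00 = A$31,768.40
Interest: A$317,684.00 × ((1 + 0.00015)^222 − 1) = A$317,684.00 × 0.03385807… = A$10,756.1668…
Total = A$317,684.00 + A$31,768.4000 + A$10,756.1668… = A$360,208.57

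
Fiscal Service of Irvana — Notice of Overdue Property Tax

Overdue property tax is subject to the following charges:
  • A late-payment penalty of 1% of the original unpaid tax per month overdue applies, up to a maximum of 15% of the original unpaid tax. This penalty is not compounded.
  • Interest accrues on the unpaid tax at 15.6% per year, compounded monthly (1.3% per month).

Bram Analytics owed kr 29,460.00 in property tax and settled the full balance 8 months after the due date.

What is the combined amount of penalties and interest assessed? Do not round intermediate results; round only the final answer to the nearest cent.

kr 5,563.73

Penalty: 8 × 1% × kr 29,460.00 = kr 2,356.80 (below the 15% cap of kr 4,419.00)
Interest: kr 29,460.00 × ((1 + 0.013)^8 − 1) = kr 29,460.00 × 0.1088571… = kr 3,206.9288…
Penalties + interest = kr 2,356.8000 + kr 3,206.9288… = kr 5,563.73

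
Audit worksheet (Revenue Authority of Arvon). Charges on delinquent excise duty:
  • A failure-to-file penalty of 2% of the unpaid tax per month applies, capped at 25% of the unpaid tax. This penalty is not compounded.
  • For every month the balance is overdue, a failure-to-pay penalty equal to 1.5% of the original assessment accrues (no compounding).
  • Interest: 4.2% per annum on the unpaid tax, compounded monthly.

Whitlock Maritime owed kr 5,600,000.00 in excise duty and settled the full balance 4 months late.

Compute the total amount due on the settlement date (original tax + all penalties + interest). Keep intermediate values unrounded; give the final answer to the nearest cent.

Failure-to-file: 4 × 2% × kr 5,600,000.00 = kr 448,000.00 (under the 25% cap)
Failure-to-pay penalty: 4 × 1.5% × kr 5,600,000.00 = kr 336,000.00
Interest (4.2%/yr ÷ 12 = 0.35%/month): kr 5,600,000.00 × ((1 + 0.0035)^4 − 1) = kr 78,812.5612…
Total = kr 5,600,000.00 + kr 784,000.0000 + kr 78,812.5612… = kr 6,462,812.56

kr 6,462,812.56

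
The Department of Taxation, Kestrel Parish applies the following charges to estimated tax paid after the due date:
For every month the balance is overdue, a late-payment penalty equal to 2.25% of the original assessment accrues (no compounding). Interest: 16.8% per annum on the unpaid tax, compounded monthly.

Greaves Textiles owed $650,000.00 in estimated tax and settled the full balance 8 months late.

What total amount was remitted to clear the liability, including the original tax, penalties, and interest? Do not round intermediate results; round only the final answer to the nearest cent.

$843,468.85

Late-payment penalty = 2.25% × $650,000.00 × 8 mo = $117,000.00
Interest (16.8%/yr ÷ 12 = 1.4%/month): $650,000.00 × ((1 + 0.014)^8 − 1) = $76,468.8492…
Total = $650,000.00 + $117,000.0000 + $76,468.8492… = $843,468.85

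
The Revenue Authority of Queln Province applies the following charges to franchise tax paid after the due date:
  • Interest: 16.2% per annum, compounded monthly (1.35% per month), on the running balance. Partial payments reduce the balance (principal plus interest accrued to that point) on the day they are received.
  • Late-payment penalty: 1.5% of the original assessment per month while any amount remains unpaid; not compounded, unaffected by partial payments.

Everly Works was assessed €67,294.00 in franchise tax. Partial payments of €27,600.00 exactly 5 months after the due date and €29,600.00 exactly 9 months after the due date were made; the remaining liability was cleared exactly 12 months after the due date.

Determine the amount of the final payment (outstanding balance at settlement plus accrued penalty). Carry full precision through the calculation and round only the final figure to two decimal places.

Balance at month 5: €67,294.0000 × (1 + 0.0135)^5 = €71,960.6552…
After €27,600.00 payment: €71,960.6552… − €27,600.00 = €44,360.6552…
Balance at month 9: €44,360.6552… × (1 + 0.0135)^4 = €46,805.0770…
After €29,600.00 payment: €46,805.0770… − €29,600.00 = €17,205.0770…
Balance at month 12: €17,205.0770… × (1 + 0.0135)^3 = €17,911.3318…
Penalty: 12 × 1.5% × €67,294.00 = €12,112.92
Final settlement = outstanding balance + penalty = €17,911.3318… + €12,112.92 = €30,024.25

€30,024.25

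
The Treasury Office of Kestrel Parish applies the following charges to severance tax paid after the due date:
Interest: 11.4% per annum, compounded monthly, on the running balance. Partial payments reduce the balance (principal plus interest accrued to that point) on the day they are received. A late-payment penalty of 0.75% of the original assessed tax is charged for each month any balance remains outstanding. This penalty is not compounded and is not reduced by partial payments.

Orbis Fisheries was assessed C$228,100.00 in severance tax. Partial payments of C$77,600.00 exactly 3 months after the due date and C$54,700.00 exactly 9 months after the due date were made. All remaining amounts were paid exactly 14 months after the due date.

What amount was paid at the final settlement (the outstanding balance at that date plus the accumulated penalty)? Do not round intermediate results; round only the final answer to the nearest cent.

Monthly rate = 11.4% ÷ 12 = 0.95%
Balance at month 3: C$228,100.0000 × (1 + 0.0095)^3 = C$234,662.8036…
After C$77,600.00 payment: C$234,662.8036… − C$77,600.00 = C$157,062.8036…
Balance at month 9: C$157,062.8036… × (1 + 0.0095)^6 = C$166,230.7197…
After C$54,700.00 payment: C$166,230.7197… − C$54,700.00 = C$111,530.7197…
Balance at month 14: C$111,530.7197… × (1 + 0.0095)^5 = C$116,930.0462…
Penalty: 14 × 0.75% × C$228,100.00 = C$23,950.50
Final settlement = outstanding balance + penalty = C$116,930.0462… + C$23,950.50 = C$140,880.55

C$140,880.55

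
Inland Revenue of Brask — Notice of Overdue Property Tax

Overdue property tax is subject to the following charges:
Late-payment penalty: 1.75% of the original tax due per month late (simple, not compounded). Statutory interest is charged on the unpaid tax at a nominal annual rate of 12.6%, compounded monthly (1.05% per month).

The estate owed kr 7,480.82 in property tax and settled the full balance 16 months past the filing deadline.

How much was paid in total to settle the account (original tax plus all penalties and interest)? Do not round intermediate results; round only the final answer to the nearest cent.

kr 10,936.22

Late-payment penalty = 1.75% × kr 7,480.82 × 16 mo = kr 2,094.63…
Interest: kr 7,480.82 × ((1 + 0.0105)^16 − 1) = kr 7,480.82 × 0.1819010… = kr 1,360.7683…
Total = kr 7,480.82 + kr 2,094.6296 + kr 1,360.7683… = kr 10,936.22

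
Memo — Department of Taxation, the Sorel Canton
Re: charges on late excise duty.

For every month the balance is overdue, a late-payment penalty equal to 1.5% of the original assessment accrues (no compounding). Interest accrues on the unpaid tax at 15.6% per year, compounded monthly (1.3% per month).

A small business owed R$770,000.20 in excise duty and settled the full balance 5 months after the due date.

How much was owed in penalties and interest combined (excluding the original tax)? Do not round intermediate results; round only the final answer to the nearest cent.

Late-payment penalty = 1.5% × R$770,000.20 × 5 mo = R$57,750.02…
Interest: R$770,000.20 × ((1 + 0.013)^5 − 1) = R$770,000.20 × 0.0667121… = R$51,368.3405…
Penalties + interest = R$57,750.0150 + R$51,368.3405… = R$109,118.36

R$109,118.36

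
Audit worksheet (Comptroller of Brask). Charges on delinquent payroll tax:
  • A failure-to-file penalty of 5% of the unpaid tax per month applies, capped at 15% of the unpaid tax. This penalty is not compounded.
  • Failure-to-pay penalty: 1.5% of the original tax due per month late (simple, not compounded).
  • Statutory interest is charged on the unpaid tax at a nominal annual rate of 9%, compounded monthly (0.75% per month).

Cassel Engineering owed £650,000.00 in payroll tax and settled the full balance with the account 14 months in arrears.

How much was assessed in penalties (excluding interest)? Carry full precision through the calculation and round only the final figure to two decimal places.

£234,000.00

Failure-to-file: 14 × 5% × £650,000.00 = £455,000.00, capped at 15% × £650,000.00 = £97,500.00
Failure-to-pay penalty = 1.5% × £650,000.00 × 14 mo = £136,500.00
Total penalty = £97,500.00 + £136,500.00 = £234,000.00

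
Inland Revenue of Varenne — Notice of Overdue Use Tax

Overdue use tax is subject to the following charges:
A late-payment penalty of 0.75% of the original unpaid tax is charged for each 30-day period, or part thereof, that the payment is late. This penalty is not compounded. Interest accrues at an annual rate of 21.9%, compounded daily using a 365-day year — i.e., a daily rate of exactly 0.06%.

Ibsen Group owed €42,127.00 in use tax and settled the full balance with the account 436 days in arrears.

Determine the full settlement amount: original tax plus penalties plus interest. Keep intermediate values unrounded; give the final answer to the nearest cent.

€59,458.26

Penalty periods: ⌈436/30⌉ = 15; penalty = 15 × 0.75% × €42,127.00 = €4,739.29…
Interest: €42,127.00 × ((1 + 0.0006)^436 − 1) = €42,127.00 × 0.29890493… = €12,591.9682…
Total = €42,127.00 + €4,739.2875 + €12,591.9682… = €59,458.26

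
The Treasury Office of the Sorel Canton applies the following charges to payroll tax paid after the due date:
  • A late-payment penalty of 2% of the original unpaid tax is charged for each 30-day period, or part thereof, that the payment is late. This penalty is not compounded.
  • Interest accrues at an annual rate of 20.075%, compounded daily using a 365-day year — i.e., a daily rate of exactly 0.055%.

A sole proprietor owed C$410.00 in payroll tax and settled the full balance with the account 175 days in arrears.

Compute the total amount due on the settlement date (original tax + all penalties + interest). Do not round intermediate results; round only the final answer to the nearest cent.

C$500.61

Penalty periods: ⌈175/30⌉ = 6; penalty = 6 × 2% × C$410.00 = C$49.20
Interest: C$410.00 × ((1 + 0.00055)^175 − 1) = C$410.00 × 0.10100516… = C$41.4121…
Total = C$410.00 + C$49.2000 + C$41.4121… = C$500.61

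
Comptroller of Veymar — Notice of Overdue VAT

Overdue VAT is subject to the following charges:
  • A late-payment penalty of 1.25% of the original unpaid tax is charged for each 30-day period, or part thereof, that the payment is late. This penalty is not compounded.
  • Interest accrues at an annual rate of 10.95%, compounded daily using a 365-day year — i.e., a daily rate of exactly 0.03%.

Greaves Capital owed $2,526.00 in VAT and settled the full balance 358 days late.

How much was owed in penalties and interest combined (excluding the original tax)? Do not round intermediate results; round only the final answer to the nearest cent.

Penalty periods: ⌈358/30⌉ = 12; penalty = 12 × 1.25% × $2,526.00 = $378.90
Interest: $2,526.00 × ((1 + 0.0003)^358 − 1) = $2,526.00 × 0.11336158… = $286.3514…
Penalties + interest = $378.9000 + $286.3514… = $665.25

$665.25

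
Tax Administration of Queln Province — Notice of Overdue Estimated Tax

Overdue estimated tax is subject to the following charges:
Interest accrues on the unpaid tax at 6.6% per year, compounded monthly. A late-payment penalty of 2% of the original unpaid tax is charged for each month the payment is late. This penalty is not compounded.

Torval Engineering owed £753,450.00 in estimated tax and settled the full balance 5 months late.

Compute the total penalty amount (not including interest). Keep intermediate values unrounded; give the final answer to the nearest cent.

Late-payment penalty: 5 × 2% × £753,450.00 = £75,345.00

£75,345.00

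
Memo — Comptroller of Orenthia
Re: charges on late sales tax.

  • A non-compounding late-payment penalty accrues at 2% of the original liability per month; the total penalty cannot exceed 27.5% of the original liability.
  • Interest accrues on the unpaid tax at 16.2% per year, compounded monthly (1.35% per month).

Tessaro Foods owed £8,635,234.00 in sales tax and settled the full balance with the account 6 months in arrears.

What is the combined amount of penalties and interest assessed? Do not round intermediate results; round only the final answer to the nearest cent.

£1,759,717.85

Penalty: 6 × 2% × £8,635,234.00 = £1,036,228.08 (below the 27.5% cap of £2,374,689.35)
Interest: £8,635,234.00 × ((1 + 0.0135)^6 − 1) = £8,635,234.00 × 0.0837835… = £723,489.7688…
Penalties + interest = £1,036,228.0800 + £723,489.7688… = £1,759,717.85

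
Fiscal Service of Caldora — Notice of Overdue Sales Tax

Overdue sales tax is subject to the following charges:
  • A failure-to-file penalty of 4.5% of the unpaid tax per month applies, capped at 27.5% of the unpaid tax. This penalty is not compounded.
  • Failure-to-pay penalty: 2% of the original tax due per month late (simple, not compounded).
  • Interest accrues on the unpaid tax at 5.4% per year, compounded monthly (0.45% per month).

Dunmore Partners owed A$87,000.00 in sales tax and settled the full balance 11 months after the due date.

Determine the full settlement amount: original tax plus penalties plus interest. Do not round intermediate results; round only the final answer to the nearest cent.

A$134,469.72

Failure-to-file: 11 × 4.5% × A$87,000.00 = A$43,065.00, capped at 27.5% × A$87,000.00 = A$23,925.00
Failure-to-pay penalty = 2% × A$87,000.00 × 11 mo = A$19,140.00
Interest: A$87,000.00 × ((1 + 0.0045)^11 − 1) = A$87,000.00 × 0.0506289… = A$4,404.7162…
Total = A$87,000.00 + A$43,065.0000 + A$4,404.7162… = A$134,469.72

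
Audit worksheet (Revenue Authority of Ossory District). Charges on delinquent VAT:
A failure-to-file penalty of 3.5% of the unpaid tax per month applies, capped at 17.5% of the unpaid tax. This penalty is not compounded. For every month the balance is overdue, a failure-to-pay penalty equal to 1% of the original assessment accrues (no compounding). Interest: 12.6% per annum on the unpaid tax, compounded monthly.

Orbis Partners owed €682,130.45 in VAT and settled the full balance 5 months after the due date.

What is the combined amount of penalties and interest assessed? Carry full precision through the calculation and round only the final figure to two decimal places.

€190,051.19

Failure-to-file: 5 × 3.5% × €682,130.45 = €119,372.83…, capped at 17.5% × €682,130.45 = €119,372.83…
Failure-to-pay penalty = 1% × €682,130.45 × 5 mo = €34,106.52…
Interest (12.6%/yr ÷ 12 = 1.05%/month): €682,130.45 × ((1 + 0.0105)^5 − 1) = €36,571.8355…
Penalties + interest = €153,479.3513… + €36,571.8355… = €190,051.19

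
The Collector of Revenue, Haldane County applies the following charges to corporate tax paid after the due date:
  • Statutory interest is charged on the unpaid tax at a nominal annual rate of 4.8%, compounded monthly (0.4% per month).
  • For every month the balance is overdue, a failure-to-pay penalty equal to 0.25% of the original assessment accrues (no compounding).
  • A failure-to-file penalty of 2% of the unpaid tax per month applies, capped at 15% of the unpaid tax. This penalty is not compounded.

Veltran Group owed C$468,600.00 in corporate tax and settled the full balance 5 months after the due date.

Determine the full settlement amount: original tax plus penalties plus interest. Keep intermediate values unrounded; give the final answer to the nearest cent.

C$530,764.78

Failure-to-file: 5 × 2% × C$468,600.00 = C$46,860.00 (under the 15% cap)
Failure-to-pay penalty = 0.25% × C$468,600.00 × 5 mo = C$5,857.50
Interest: C$468,600.00 × ((1 + 0.004)^5 − 1) = C$468,600.00 × 0.0201606… = C$9,447.2765…
Total = C$468,600.00 + C$52,717.5000 + C$9,447.2765… = C$530,764.78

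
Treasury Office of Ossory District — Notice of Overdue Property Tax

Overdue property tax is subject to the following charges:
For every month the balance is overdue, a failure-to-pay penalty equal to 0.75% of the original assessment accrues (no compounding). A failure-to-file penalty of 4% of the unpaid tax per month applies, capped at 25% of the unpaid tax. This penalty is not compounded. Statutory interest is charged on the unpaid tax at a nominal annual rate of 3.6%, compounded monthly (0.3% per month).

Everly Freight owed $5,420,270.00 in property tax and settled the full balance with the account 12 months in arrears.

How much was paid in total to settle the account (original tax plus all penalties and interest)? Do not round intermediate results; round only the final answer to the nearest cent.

$7,461,543.58

Failure-to-file: 12 × 4% × $5,420,270.00 = $2,601,729.60, capped at 25% × $5,420,270.00 = $1,355,067.50
Failure-to-pay penalty: 12 × 0.75% × $5,420,270.00 = $487,824.30
Interest: $5,420,270.00 × ((1 + 0.003)^12 − 1) = $5,420,270.00 × 0.0366000… = $198,381.7752…
Total = $5,420,270.00 + $1,842,891.8000 + $198,381.7752… = $7,461,543.58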